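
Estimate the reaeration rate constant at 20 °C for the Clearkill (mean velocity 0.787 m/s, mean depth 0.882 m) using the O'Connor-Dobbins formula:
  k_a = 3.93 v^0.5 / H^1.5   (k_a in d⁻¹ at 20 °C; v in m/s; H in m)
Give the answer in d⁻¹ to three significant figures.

k_a ≈ 4.21 d⁻¹

k_a = 3.93 × 0.787^0.5 / 0.882^1.5 = 3.93 × 0.8871 / 0.8283 = 4.209 d⁻¹.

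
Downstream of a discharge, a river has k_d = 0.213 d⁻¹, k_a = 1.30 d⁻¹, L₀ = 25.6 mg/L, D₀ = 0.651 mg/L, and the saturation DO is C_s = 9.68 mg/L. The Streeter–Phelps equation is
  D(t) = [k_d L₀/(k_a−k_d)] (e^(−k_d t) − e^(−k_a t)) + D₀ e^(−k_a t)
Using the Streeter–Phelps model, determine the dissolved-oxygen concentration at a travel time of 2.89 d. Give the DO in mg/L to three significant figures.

DO ≈ 7.07 mg/L

k_d L₀/(k_a−k_d) = 0.213×25.6/(1.30−0.213) = 5.453/1.087 = 5.016 mg/L.
e^(−k_d t) = e^(−0.213×2.890) = 0.5403; e^(−k_a t) = e^(−1.30×2.890) = 0.02335.
D = 5.016 × (0.5403 − 0.02335) + 0.651 × 0.02335 = 2.593 + 0.01520 = 2.609 mg/L.
DO = C_s − D = 9.68 − 2.609 = 7.071 mg/L.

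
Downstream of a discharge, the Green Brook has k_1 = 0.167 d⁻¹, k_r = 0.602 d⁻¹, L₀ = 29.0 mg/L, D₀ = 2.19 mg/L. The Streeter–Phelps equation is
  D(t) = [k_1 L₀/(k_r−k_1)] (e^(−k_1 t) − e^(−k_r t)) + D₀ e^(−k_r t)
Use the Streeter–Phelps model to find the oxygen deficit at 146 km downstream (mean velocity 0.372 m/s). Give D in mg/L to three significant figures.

Travel time t = x/v = 146 km / (0.372 m/s) = 146000 m / 0.372 m/s = 392500 s = 4.543 d.
k_1 L₀/(k_r−k_1) = 0.167×29.0/(0.602−0.167) = 4.843/0.4350 = 11.13 mg/L.
e^(−k_1 t) = e^(−0.167×4.543) = 0.4683; e^(−k_r t) = e^(−0.602×4.543) = 0.06492.
D = 11.13 × (0.4683 − 0.06492) + 2.19 × 0.06492 = 4.491 + 0.1422 = 4.633 mg/L.

D ≈ 4.63 mg/L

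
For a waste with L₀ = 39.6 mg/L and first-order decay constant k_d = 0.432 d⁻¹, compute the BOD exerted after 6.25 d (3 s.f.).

y_t = L₀(1 − e^(−k_d t)) = 39.6 × (1 − e^(−0.432×6.25))
= 39.6 × (1 − 0.06721) = 39.6 × 0.9328 = 36.94 mg/L.

y ≈ 36.9 mg/L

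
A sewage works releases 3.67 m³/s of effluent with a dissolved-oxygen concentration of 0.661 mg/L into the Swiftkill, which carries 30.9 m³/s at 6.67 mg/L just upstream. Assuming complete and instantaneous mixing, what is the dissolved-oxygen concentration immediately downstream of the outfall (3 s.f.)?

6.03 mg/L

Flow-weighted mixing: C = (Q_r C_r + Q_w C_w)/(Q_r + Q_w)
= (30.9×6.67 + 3.67×0.661)/(30.9 + 3.67) = 208.5/34.57 = 6.032 mg/L.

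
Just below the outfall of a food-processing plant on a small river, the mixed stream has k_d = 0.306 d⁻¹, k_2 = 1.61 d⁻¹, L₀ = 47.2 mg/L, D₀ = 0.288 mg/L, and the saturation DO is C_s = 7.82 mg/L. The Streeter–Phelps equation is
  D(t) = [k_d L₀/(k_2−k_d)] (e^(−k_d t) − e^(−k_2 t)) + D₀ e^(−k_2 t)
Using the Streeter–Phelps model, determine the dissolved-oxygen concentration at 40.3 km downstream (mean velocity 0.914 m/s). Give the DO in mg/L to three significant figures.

DO ≈ 3.09 mg/L

Travel time t = x/v = 40.3 km / (0.914 m/s) = 40300 m / 0.914 m/s = 44090 s = 0.5103 d.
k_d L₀/(k_2−k_d) = 0.306×47.2/(1.61−0.306) = 14.44/1.304 = 11.08 mg/L.
e^(−k_d t) = e^(−0.306×0.5103) = 0.8554; e^(−k_2 t) = e^(−1.61×0.5103) = 0.4397.
D = 11.08 × (0.8554 − 0.4397) + 0.288 × 0.4397 = 4.604 + 0.1266 = 4.731 mg/L.
DO = C_s − D = 7.82 − 4.731 = 3.089 mg/L.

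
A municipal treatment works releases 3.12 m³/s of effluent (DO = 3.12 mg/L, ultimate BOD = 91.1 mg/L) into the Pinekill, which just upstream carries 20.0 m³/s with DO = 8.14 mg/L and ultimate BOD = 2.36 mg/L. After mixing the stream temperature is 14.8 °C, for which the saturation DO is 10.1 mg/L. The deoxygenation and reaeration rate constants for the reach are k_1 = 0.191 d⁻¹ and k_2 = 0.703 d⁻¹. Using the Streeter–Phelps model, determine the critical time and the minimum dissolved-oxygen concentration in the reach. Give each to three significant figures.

t_c ≈ 1.22 d; minimum DO ≈ 7.01 mg/L

Mixed DO = (20.0×8.14 + 3.12×3.12)/(20.0+3.12) = 172.5/23.12 = 7.463 mg/L.
Mixed L₀ = (20.0×2.36 + 3.12×91.1)/(23.12) = 331.4/23.12 = 14.34 mg/L.
Initial deficit D₀ = C_s − DO₀ = 10.1 − 7.463 = 2.637 mg/L.
t_c = (1/0.5120) ln[(0.703/0.191)(1 − 2.637×0.5120/(0.191×14.34))] = 1.953 × ln(1.865) = 1.218 d.
D_c = (0.191/0.703) × 14.34 × e^(−0.191×1.218) = 0.2717 × 14.34 × 0.7925 = 3.087 mg/L.
Minimum DO = 10.1 − 3.087 = 7.013 mg/L.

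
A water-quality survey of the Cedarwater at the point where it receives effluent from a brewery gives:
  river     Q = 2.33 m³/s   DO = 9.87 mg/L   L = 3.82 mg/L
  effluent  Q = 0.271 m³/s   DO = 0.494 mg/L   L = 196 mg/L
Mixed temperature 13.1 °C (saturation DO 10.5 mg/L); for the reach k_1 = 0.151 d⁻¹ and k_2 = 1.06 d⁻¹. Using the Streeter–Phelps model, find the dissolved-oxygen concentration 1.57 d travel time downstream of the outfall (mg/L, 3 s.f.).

DO ≈ 7.82 mg/L

Mixed DO = (2.33×9.87 + 0.271×0.494)/(2.33+0.271) = 23.13/2.601 = 8.893 mg/L.
Mixed L₀ = (2.33×3.82 + 0.271×196)/(2.601) = 62.02/2.601 = 23.84 mg/L.
Initial deficit D₀ = C_s − DO₀ = 10.5 − 8.893 = 1.607 mg/L.
D(1.57) = [0.151×23.84/(1.06−0.151)](e^(−0.151×1.57) − e^(−1.06×1.57)) + 1.607 e^(−1.06×1.57)
= 3.961 × (0.7889 − 0.1893) + 1.607 × 0.1893 = 2.679 mg/L.
DO = 10.5 − 2.679 = 7.821 mg/L.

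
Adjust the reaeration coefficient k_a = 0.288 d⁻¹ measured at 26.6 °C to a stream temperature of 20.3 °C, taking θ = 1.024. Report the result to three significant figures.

k_a(T₂) = k_a(T₁) · θ^(T₂−T₁) = 0.288 × 1.024^(20.3−26.6)
= 0.288 × 1.024^-6.30 = 0.288 × 0.8612 = 0.2480 d⁻¹.

k_a ≈ 0.248 d⁻¹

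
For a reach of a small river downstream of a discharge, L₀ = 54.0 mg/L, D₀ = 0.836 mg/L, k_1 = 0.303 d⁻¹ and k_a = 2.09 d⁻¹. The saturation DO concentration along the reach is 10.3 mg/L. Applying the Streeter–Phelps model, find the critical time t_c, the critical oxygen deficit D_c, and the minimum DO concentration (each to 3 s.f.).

t_c ≈ 1.03 d; D_c ≈ 5.73 mg/L; min DO ≈ 4.57 mg/L

With k_a/k_1 = 6.898 and 1 − D₀(k_a−k_1)/(k_1 L₀) = 0.9087,
t_c = ln(6.898 × 0.9087) / (2.09 − 0.303) = ln(6.268) / 1.787 = 1.835/1.787 = 1.027 d.
D_c = (k_1/k_a) L₀ e^(−k_1 t_c) = (0.303/2.09) × 54.0 × e^(−0.303×1.027) = 0.1450 × 54.0 × 0.7326 = 5.735 mg/L.
Minimum DO = C_s − D_c = 10.3 − 5.735 = 4.565 mg/L.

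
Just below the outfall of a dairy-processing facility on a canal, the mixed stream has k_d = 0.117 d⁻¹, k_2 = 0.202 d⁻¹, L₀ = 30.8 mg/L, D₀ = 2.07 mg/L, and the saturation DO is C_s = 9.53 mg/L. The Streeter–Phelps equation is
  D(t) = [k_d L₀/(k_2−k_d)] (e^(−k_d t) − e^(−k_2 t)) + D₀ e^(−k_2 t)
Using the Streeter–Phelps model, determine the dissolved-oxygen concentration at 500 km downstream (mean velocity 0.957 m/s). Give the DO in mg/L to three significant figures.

DO ≈ 0.522 mg/L

Travel time t = x/v = 500 km / (0.957 m/s) = 500000 m / 0.957 m/s = 522500 s = 6.047 d.
k_d L₀/(k_2−k_d) = 0.117×30.8/(0.202−0.117) = 3.604/0.08500 = 42.40 mg/L.
e^(−k_d t) = e^(−0.117×6.047) = 0.4929; e^(−k_2 t) = e^(−0.202×6.047) = 0.2948.
D = 42.40 × (0.4929 − 0.2948) + 2.07 × 0.2948 = 8.398 + 0.6102 = 9.008 mg/L.
DO = C_s − D = 9.53 − 9.008 = 0.5219 mg/L.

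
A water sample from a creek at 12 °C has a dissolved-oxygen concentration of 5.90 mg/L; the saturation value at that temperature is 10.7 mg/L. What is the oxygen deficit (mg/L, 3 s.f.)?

D ≈ 4.80 mg/L

D = C_s − C = 10.7 − 5.90 = 4.80 mg/L.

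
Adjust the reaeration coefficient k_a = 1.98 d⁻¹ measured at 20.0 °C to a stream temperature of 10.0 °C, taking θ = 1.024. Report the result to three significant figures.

k_a ≈ 1.56 d⁻¹

k_a(T₂) = k_a(T₁) · θ^(T₂−T₁) = 1.98 × 1.024^(10.0−20.0)
= 1.98 × 1.024^-10.0 = 1.98 × 0.7889 = 1.562 d⁻¹.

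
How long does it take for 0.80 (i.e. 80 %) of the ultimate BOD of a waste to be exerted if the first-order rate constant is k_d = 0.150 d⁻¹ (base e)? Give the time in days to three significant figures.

t ≈ 10.7 d

y/L₀ = 1 − e^(−k_d t) = 0.80 ⇒ e^(−k_d t) = 0.200
t = −ln(0.200) / 0.150 = 1.609 / 0.150 = 10.73 d.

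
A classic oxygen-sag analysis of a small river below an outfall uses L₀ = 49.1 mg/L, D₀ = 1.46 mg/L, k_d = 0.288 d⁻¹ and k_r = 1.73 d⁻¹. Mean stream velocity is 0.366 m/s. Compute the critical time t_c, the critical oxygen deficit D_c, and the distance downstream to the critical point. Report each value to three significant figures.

t_c ≈ 1.13 d; D_c ≈ 5.90 mg/L; x_c ≈ 35.8 km

With k_r/k_d = 6.007 and 1 − D₀(k_r−k_d)/(k_d L₀) = 0.8511,
t_c = ln(6.007 × 0.8511) / (1.73 − 0.288) = ln(5.113) / 1.442 = 1.632/1.442 = 1.132 d.
D_c = (k_d/k_r) L₀ e^(−k_d t_c) = (0.288/1.73) × 49.1 × e^(−0.288×1.132) = 0.1665 × 49.1 × 0.7219 = 5.901 mg/L.
x_c = v t_c = 0.366 m/s × 1.132 d × 86400 s/d = 35780 m ≈ 35.8 km.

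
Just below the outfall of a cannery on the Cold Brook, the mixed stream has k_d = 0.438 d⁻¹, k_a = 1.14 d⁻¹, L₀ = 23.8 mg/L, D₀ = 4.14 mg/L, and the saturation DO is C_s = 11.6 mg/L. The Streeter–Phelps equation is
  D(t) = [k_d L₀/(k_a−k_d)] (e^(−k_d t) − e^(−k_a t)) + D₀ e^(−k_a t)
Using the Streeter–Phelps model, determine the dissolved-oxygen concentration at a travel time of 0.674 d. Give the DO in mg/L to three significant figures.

k_d L₀/(k_a−k_d) = 0.438×23.8/(1.14−0.438) = 10.42/0.7020 = 14.85 mg/L.
e^(−k_d t) = e^(−0.438×0.6740) = 0.7444; e^(−k_a t) = e^(−1.14×0.6740) = 0.4638.
D = 14.85 × (0.7444 − 0.4638) + 4.14 × 0.4638 = 4.167 + 1.920 = 6.087 mg/L.
DO = C_s − D = 11.6 − 6.087 = 5.513 mg/L.

DO ≈ 5.51 mg/L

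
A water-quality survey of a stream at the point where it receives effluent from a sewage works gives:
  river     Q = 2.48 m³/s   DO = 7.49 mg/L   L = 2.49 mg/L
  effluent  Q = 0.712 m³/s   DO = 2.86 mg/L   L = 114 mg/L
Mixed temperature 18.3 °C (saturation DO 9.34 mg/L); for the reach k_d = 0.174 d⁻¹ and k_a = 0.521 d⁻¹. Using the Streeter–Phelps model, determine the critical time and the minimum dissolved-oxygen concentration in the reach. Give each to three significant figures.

t_c ≈ 2.48 d; minimum DO ≈ 3.41 mg/L

Mixed DO = (2.48×7.49 + 0.712×2.86)/(2.48+0.712) = 20.61/3.192 = 6.457 mg/L.
Mixed L₀ = (2.48×2.49 + 0.712×114)/(3.192) = 87.34/3.192 = 27.36 mg/L.
Initial deficit D₀ = C_s − DO₀ = 9.34 − 6.457 = 2.883 mg/L.
t_c = (1/0.3470) ln[(0.521/0.174)(1 − 2.883×0.3470/(0.174×27.36))] = 2.882 × ln(2.365) = 2.481 d.
D_c = (0.174/0.521) × 27.36 × e^(−0.174×2.481) = 0.3340 × 27.36 × 0.6494 = 5.935 mg/L.
Minimum DO = 9.34 − 5.935 = 3.405 mg/L.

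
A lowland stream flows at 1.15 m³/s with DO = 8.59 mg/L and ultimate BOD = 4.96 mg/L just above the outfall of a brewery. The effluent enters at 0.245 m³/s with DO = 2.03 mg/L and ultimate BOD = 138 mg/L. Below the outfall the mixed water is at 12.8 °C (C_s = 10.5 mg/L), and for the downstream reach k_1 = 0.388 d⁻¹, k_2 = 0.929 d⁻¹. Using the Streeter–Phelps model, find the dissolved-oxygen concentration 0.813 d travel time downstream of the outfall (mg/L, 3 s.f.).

Mixed DO = (1.15×8.59 + 0.245×2.03)/(1.15+0.245) = 10.38/1.395 = 7.438 mg/L.
Mixed L₀ = (1.15×4.96 + 0.245×138)/(1.395) = 39.51/1.395 = 28.33 mg/L.
Initial deficit D₀ = C_s − DO₀ = 10.5 − 7.438 = 3.062 mg/L.
D(0.813) = [0.388×28.33/(0.929−0.388)](e^(−0.388×0.813) − e^(−0.929×0.813)) + 3.062 e^(−0.929×0.813)
= 20.31 × (0.7295 − 0.4699) + 3.062 × 0.4699 = 6.712 mg/L.
DO = 10.5 − 6.712 = 3.788 mg/L.

DO ≈ 3.79 mg/L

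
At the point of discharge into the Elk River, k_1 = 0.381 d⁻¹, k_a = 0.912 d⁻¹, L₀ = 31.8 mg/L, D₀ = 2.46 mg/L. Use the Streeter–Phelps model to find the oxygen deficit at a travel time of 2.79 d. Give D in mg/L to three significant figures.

D ≈ 6.28 mg/L

k_1 L₀/(k_a−k_1) = 0.381×31.8/(0.912−0.381) = 12.12/0.5310 = 22.82 mg/L.
e^(−k_1 t) = e^(−0.381×2.790) = 0.3454; e^(−k_a t) = e^(−0.912×2.790) = 0.07851.
D = 22.82 × (0.3454 − 0.07851) + 2.46 × 0.07851 = 6.090 + 0.1931 = 6.283 mg/L.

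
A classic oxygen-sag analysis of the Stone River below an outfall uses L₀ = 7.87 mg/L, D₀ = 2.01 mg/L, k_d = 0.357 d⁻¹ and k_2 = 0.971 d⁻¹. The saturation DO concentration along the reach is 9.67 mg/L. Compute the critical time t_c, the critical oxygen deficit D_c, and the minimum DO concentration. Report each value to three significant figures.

t_c ≈ 0.687 d; D_c ≈ 2.26 mg/L; min DO ≈ 7.41 mg/L

With k_2/k_d = 2.720 and 1 − D₀(k_2−k_d)/(k_d L₀) = 0.5607,
t_c = ln(2.720 × 0.5607) / (0.971 − 0.357) = ln(1.525) / 0.6140 = 0.4221/0.6140 = 0.6874 d.
D_c = (k_d/k_2) L₀ e^(−k_d t_c) = (0.357/0.971) × 7.87 × e^(−0.357×0.6874) = 0.3677 × 7.87 × 0.7824 = 2.264 mg/L.
Minimum DO = C_s − D_c = 9.67 − 2.264 = 7.406 mg/L.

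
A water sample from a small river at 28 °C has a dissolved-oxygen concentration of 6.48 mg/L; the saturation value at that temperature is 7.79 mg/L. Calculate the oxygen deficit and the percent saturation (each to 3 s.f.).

D ≈ 1.31 mg/L; 83.2 % saturation

D = C_s − C = 7.79 − 6.48 = 1.31 mg/L.
% saturation = 6.48/7.79 × 100 = 83.2 %.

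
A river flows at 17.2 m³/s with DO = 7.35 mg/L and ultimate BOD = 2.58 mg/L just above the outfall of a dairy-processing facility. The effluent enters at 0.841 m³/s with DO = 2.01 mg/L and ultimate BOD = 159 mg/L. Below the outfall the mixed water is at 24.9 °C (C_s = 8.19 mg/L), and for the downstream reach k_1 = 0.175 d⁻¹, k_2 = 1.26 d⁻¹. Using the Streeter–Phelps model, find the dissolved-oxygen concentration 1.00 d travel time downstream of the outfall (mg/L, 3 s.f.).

DO ≈ 7.00 mg/L

Mixed DO = (17.2×7.35 + 0.841×2.01)/(17.2+0.841) = 128.1/18.04 = 7.101 mg/L.
Mixed L₀ = (17.2×2.58 + 0.841×159)/(18.04) = 178.1/18.04 = 9.872 mg/L.
Initial deficit D₀ = C_s − DO₀ = 8.19 − 7.101 = 1.089 mg/L.
D(1.00) = [0.175×9.872/(1.26−0.175)](e^(−0.175×1.00) − e^(−1.26×1.00)) + 1.089 e^(−1.26×1.00)
= 1.592 × (0.8395 − 0.2837) + 1.089 × 0.2837 = 1.194 mg/L.
DO = 8.19 − 1.194 = 6.996 mg/L.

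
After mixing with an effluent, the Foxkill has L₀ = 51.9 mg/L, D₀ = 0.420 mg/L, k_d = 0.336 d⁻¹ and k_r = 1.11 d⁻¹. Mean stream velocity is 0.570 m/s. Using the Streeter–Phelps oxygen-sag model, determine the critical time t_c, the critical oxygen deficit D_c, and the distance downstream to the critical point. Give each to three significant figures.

t_c ≈ 1.52 d; D_c ≈ 9.43 mg/L; x_c ≈ 74.8 km

At the critical point dD/dt = 0, so k_d L₀ e^(−k_d t) = k_r D. Substituting D(t) from the Streeter–Phelps equation and solving for t gives
t_c = ln[(k_r/k_d)(1 − D₀(k_r−k_d)/(k_d L₀))] / (k_r−k_d).
Here k_r−k_d = 0.7740 d⁻¹ and 1 − D₀(k_r−k_d)/(k_d L₀) = 1 − 0.420×0.7740/(0.336×51.9) = 0.9814, so
t_c = ln(3.304 × 0.9814) / 0.7740 = 1.176 / 0.7740 = 1.520 d.
L(t_c) = L₀ e^(−k_d t_c) = 51.9 × 0.6001 = 31.15 mg/L, and at the critical point k_r D_c = k_d L, so D_c = (0.336/1.11) × 31.15 = 9.428 mg/L.
x_c = v t_c = 0.570 m/s × 1.520 d × 86400 s/d = 74840 m ≈ 74.8 km.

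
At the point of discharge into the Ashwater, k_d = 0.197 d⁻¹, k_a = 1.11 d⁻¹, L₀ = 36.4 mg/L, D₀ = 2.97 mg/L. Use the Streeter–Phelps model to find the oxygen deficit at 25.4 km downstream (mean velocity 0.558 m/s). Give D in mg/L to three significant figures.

Travel time t = x/v = 25.4 km / (0.558 m/s) = 25400 m / 0.558 m/s = 45520 s = 0.5268 d.
k_d L₀/(k_a−k_d) = 0.197×36.4/(1.11−0.197) = 7.171/0.9130 = 7.854 mg/L.
e^(−k_d t) = e^(−0.197×0.5268) = 0.9014; e^(−k_a t) = e^(−1.11×0.5268) = 0.5572.
D = 7.854 × (0.9014 − 0.5572) + 2.97 × 0.5572 = 2.703 + 1.655 = 4.358 mg/L.

D ≈ 4.36 mg/L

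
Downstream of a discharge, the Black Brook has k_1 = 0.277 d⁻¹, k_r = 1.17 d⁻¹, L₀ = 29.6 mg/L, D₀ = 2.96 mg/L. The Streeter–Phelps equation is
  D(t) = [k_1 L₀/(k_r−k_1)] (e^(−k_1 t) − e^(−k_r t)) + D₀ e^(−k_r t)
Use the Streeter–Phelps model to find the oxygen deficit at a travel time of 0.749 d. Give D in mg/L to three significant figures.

D ≈ 4.87 mg/L

k_1 L₀/(k_r−k_1) = 0.277×29.6/(1.17−0.277) = 8.199/0.8930 = 9.182 mg/L.
e^(−k_1 t) = e^(−0.277×0.7490) = 0.8126; e^(−k_r t) = e^(−1.17×0.7490) = 0.4163.
D = 9.182 × (0.8126 − 0.4163) + 2.96 × 0.4163 = 3.639 + 1.232 = 4.871 mg/L.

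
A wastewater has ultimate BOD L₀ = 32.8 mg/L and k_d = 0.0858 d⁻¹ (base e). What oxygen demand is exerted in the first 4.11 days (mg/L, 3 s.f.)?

y ≈ 9.75 mg/L

y_t = L₀(1 − e^(−k_d t)) = 32.8 × (1 − e^(−0.0858×4.11))
= 32.8 × (1 − 0.7028) = 32.8 × 0.2972 = 9.747 mg/L.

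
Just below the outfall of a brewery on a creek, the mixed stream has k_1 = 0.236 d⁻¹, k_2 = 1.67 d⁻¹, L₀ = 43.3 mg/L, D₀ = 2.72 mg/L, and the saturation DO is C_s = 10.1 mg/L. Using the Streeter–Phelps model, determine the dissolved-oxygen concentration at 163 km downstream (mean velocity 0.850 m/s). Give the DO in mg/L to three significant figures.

Travel time t = x/v = 163 km / (0.850 m/s) = 163000 m / 0.850 m/s = 191800 s = 2.219 d.
k_1 L₀/(k_2−k_1) = 0.236×43.3/(1.67−0.236) = 10.22/1.434 = 7.126 mg/L.
e^(−k_1 t) = e^(−0.236×2.219) = 0.5923; e^(−k_2 t) = e^(−1.67×2.219) = 0.02456.
D = 7.126 × (0.5923 − 0.02456) + 2.72 × 0.02456 = 4.045 + 0.06681 = 4.112 mg/L.
DO = C_s − D = 10.1 − 4.112 = 5.988 mg/L.

DO ≈ 5.99 mg/L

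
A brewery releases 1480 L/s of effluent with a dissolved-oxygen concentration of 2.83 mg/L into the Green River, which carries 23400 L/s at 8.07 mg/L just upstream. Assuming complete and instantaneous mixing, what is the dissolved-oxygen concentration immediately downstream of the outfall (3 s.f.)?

Flow-weighted mixing: C = (Q_r C_r + Q_w C_w)/(Q_r + Q_w)
= (23400×8.07 + 1480×2.83)/(23400 + 1480) = 193000/24880 = 7.758 mg/L.

7.76 mg/L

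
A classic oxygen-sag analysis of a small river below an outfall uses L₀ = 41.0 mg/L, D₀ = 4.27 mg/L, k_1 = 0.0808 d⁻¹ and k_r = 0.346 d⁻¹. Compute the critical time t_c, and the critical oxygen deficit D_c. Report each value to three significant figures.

t_c ≈ 3.91 d; D_c ≈ 6.98 mg/L

With k_r/k_1 = 4.282 and 1 − D₀(k_r−k_1)/(k_1 L₀) = 0.6582,
t_c = ln(4.282 × 0.6582) / (0.346 − 0.0808) = ln(2.818) / 0.2652 = 1.036/0.2652 = 3.907 d.
L(t_c) = L₀ e^(−k_1 t_c) = 41.0 × 0.7293 = 29.90 mg/L, and at the critical point k_r D_c = k_1 L, so D_c = (0.0808/0.346) × 29.90 = 6.983 mg/L.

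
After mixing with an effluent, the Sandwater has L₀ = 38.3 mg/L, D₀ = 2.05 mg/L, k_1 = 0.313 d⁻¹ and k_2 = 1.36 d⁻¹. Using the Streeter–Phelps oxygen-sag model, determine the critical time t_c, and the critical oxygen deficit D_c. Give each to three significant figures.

t_c ≈ 1.21 d; D_c ≈ 6.03 mg/L

t_c = [1/(k_2−k_1)] ln[(k_2/k_1)(1 − D₀(k_2−k_1)/(k_1 L₀))]
= [1/(1.36−0.313)] ln[(1.36/0.313)(1 − 2.05×1.047/(0.313×38.3))]
= (1/1.047) ln[4.345 × 0.8210] = 0.9551 × ln(3.567) = 0.9551 × 1.272 = 1.215 d.
D_c = (k_1/k_2) L₀ e^(−k_1 t_c) = (0.313/1.36) × 38.3 × e^(−0.313×1.215) = 0.2301 × 38.3 × 0.6837 = 6.027 mg/L.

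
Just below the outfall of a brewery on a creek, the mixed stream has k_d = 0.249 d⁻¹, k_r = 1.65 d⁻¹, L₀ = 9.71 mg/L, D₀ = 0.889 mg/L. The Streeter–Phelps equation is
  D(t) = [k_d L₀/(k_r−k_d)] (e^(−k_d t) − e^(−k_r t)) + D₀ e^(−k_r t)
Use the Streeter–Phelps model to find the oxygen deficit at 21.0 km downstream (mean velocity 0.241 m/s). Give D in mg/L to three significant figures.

Travel time t = x/v = 21.0 km / (0.241 m/s) = 21000 m / 0.241 m/s = 87140 s = 1.009 d.
k_d L₀/(k_r−k_d) = 0.249×9.71/(1.65−0.249) = 2.418/1.401 = 1.726 mg/L.
e^(−k_d t) = e^(−0.249×1.009) = 0.7779; e^(−k_r t) = e^(−1.65×1.009) = 0.1894.
D = 1.726 × (0.7779 − 0.1894) + 0.889 × 0.1894 = 1.016 + 0.1683 = 1.184 mg/L.

D ≈ 1.18 mg/L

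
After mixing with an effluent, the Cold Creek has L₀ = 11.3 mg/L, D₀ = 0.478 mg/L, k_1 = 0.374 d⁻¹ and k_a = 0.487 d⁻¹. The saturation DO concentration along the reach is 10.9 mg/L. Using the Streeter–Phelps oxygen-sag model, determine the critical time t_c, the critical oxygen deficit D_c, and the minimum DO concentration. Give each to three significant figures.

t_c ≈ 2.22 d; D_c ≈ 3.78 mg/L; min DO ≈ 7.12 mg/L

t_c = [1/(k_a−k_1)] ln[(k_a/k_1)(1 − D₀(k_a−k_1)/(k_1 L₀))]
= [1/(0.487−0.374)] ln[(0.487/0.374)(1 − 0.478×0.1130/(0.374×11.3))]
= (1/0.1130) ln[1.302 × 0.9872] = 8.850 × ln(1.285) = 8.850 × 0.2511 = 2.223 d.
L(t_c) = L₀ e^(−k_1 t_c) = 11.3 × 0.4355 = 4.921 mg/L, and at the critical point k_a D_c = k_1 L, so D_c = (0.374/0.487) × 4.921 = 3.779 mg/L.
Minimum DO = C_s − D_c = 10.9 − 3.779 = 7.121 mg/L.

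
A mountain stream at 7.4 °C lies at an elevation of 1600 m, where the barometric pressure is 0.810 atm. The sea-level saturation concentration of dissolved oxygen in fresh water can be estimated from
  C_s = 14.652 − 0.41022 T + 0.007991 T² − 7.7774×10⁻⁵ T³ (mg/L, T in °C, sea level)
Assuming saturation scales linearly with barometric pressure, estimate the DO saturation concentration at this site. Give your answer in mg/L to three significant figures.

At sea level: C_s = 14.652 − 0.41022×7.4 + 0.007991×7.4² − 7.7774×10⁻⁵×7.4³ = 12.02 mg/L.
Pressure correction: C_s' = 12.02 × 0.810 = 9.738 mg/L.

C_s ≈ 9.74 mg/L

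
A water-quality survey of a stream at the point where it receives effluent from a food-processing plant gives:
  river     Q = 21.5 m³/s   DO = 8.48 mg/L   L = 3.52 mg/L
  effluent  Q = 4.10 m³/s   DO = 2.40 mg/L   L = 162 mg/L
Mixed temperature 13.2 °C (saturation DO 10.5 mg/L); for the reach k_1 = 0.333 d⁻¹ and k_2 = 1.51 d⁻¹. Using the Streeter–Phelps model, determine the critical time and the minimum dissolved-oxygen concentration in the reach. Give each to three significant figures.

Mixed DO = (21.5×8.48 + 4.10×2.40)/(21.5+4.10) = 192.2/25.60 = 7.506 mg/L.
Mixed L₀ = (21.5×3.52 + 4.10×162)/(25.60) = 739.9/25.60 = 28.90 mg/L.
Initial deficit D₀ = C_s − DO₀ = 10.5 − 7.506 = 2.994 mg/L.
t_c = (1/1.177) ln[(1.51/0.333)(1 − 2.994×1.177/(0.333×28.90))] = 0.8496 × ln(2.874) = 0.8970 d.
D_c = (0.333/1.51) × 28.90 × e^(−0.333×0.8970) = 0.2205 × 28.90 × 0.7418 = 4.728 mg/L.
Minimum DO = 10.5 − 4.728 = 5.772 mg/L.

t_c ≈ 0.897 d; minimum DO ≈ 5.77 mg/L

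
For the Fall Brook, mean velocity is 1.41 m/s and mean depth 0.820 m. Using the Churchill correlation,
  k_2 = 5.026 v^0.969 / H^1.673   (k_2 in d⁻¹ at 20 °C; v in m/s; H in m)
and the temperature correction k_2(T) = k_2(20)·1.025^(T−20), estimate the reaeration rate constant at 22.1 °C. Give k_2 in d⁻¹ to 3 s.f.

k_2 ≈ 10.3 d⁻¹

k_2(20) = 5.026 × 1.41^0.969 / 0.820^1.673 = 5.026 × 1.395 / 0.7175 = 9.772 d⁻¹.
k_2(22.1) = 9.772 × 1.025^(22.1−20) = 9.772 × 1.053 = 10.29 d⁻¹.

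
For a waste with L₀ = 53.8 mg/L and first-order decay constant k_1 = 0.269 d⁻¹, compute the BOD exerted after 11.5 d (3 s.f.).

y ≈ 51.4 mg/L

y_t = L₀(1 − e^(−k_1 t)) = 53.8 × (1 − e^(−0.269×11.5))
= 53.8 × (1 − 0.04534) = 53.8 × 0.9547 = 51.36 mg/L.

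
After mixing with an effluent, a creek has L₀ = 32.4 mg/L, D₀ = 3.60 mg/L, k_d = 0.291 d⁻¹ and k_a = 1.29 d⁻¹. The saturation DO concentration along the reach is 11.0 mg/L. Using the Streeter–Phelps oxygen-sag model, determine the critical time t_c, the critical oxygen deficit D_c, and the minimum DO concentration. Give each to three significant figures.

t_c ≈ 1.01 d; D_c ≈ 5.45 mg/L; min DO ≈ 5.55 mg/L

With k_a/k_d = 4.433 and 1 − D₀(k_a−k_d)/(k_d L₀) = 0.6186,
t_c = ln(4.433 × 0.6186) / (1.29 − 0.291) = ln(2.742) / 0.9990 = 1.009/0.9990 = 1.010 d.
D_c = (k_d/k_a) L₀ e^(−k_d t_c) = (0.291/1.29) × 32.4 × e^(−0.291×1.010) = 0.2256 × 32.4 × 0.7454 = 5.448 mg/L.
Minimum DO = C_s − D_c = 11.0 − 5.448 = 5.552 mg/L.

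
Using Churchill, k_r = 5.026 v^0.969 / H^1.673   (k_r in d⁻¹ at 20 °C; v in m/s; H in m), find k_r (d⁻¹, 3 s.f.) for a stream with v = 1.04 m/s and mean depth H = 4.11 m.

k_r = 5.026 × 1.04^0.969 / 4.11^1.673 = 5.026 × 1.039 / 10.64 = 0.4906 d⁻¹.

k_r ≈ 0.491 d⁻¹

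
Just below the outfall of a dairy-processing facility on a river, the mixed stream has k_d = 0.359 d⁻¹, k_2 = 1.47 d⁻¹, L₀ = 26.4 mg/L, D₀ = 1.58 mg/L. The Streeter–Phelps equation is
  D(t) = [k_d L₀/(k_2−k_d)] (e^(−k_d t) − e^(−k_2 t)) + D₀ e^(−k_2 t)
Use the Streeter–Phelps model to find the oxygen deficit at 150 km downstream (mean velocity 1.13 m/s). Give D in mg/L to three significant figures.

Travel time t = x/v = 150 km / (1.13 m/s) = 150000 m / 1.13 m/s = 132700 s = 1.536 d.
k_d L₀/(k_2−k_d) = 0.359×26.4/(1.47−0.359) = 9.478/1.111 = 8.531 mg/L.
e^(−k_d t) = e^(−0.359×1.536) = 0.5760; e^(−k_2 t) = e^(−1.47×1.536) = 0.1045.
D = 8.531 × (0.5760 − 0.1045) + 1.58 × 0.1045 = 4.023 + 0.1651 = 4.188 mg/L.

D ≈ 4.19 mg/L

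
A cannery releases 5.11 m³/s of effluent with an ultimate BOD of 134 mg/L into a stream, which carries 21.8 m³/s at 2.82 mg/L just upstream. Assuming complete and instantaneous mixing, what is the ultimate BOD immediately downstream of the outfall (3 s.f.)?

Flow-weighted mixing: C = (Q_r C_r + Q_w C_w)/(Q_r + Q_w)
= (21.8×2.82 + 5.11×134)/(21.8 + 5.11) = 746.2/26.91 = 27.73 mg/L.

27.7 mg/L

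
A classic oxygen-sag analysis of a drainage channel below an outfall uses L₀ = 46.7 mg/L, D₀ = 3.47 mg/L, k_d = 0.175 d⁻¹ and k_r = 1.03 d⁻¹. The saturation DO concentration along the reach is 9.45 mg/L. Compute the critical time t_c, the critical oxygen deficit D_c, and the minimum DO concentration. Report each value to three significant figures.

With k_r/k_d = 5.886 and 1 − D₀(k_r−k_d)/(k_d L₀) = 0.6370,
t_c = ln(5.886 × 0.6370) / (1.03 − 0.175) = ln(3.749) / 0.8550 = 1.321/0.8550 = 1.546 d.
D_c = (k_d/k_r) L₀ e^(−k_d t_c) = (0.175/1.03) × 46.7 × e^(−0.175×1.546) = 0.1699 × 46.7 × 0.7630 = 6.054 mg/L.
Minimum DO = C_s − D_c = 9.45 − 6.054 = 3.396 mg/L.

t_c ≈ 1.55 d; D_c ≈ 6.05 mg/L; min DO ≈ 3.40 mg/L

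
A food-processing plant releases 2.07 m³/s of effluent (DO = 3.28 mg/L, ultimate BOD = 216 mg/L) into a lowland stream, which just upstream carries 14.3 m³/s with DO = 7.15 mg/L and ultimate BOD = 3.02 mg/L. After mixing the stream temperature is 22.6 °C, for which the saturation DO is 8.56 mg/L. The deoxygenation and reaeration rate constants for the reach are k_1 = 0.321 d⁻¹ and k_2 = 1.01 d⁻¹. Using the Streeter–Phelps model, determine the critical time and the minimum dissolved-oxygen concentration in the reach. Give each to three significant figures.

Mixed DO = (14.3×7.15 + 2.07×3.28)/(14.3+2.07) = 109.0/16.37 = 6.661 mg/L.
Mixed L₀ = (14.3×3.02 + 2.07×216)/(16.37) = 490.3/16.37 = 29.95 mg/L.
Initial deficit D₀ = C_s − DO₀ = 8.56 − 6.661 = 1.899 mg/L.
t_c = (1/0.6890) ln[(1.01/0.321)(1 − 1.899×0.6890/(0.321×29.95))] = 1.451 × ln(2.718) = 1.451 d.
D_c = (0.321/1.01) × 29.95 × e^(−0.321×1.451) = 0.3178 × 29.95 × 0.6276 = 5.974 mg/L.
Minimum DO = 8.56 − 5.974 = 2.586 mg/L.

t_c ≈ 1.45 d; minimum DO ≈ 2.59 mg/L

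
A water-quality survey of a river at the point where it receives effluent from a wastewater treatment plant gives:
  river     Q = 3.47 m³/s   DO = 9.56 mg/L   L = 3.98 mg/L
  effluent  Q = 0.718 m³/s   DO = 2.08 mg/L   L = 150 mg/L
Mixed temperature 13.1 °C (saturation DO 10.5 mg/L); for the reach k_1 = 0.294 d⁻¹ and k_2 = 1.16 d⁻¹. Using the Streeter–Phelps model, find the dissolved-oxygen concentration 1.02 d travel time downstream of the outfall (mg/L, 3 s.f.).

DO ≈ 5.54 mg/L

Mixed DO = (3.47×9.56 + 0.718×2.08)/(3.47+0.718) = 34.67/4.188 = 8.278 mg/L.
Mixed L₀ = (3.47×3.98 + 0.718×150)/(4.188) = 121.5/4.188 = 29.01 mg/L.
Initial deficit D₀ = C_s − DO₀ = 10.5 − 8.278 = 2.222 mg/L.
D(1.02) = [0.294×29.01/(1.16−0.294)](e^(−0.294×1.02) − e^(−1.16×1.02)) + 2.222 e^(−1.16×1.02)
= 9.850 × (0.7409 − 0.3063) + 2.222 × 0.3063 = 4.962 mg/L.
DO = 10.5 − 4.962 = 5.538 mg/L.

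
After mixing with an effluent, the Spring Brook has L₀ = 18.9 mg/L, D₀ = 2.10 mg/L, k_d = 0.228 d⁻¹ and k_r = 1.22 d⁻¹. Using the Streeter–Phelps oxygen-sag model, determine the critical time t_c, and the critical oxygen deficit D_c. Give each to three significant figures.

With k_r/k_d = 5.351 and 1 − D₀(k_r−k_d)/(k_d L₀) = 0.5166,
t_c = ln(5.351 × 0.5166) / (1.22 − 0.228) = ln(2.764) / 0.9920 = 1.017/0.9920 = 1.025 d.
D_c = (k_d/k_r) L₀ e^(−k_d t_c) = (0.228/1.22) × 18.9 × e^(−0.228×1.025) = 0.1869 × 18.9 × 0.7916 = 2.796 mg/L.

t_c ≈ 1.02 d; D_c ≈ 2.80 mg/L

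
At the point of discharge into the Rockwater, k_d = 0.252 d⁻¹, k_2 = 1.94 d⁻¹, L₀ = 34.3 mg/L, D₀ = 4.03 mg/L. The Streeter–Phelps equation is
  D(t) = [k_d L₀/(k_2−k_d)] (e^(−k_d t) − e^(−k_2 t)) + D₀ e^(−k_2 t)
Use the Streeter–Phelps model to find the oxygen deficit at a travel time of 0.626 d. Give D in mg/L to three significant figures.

k_d L₀/(k_2−k_d) = 0.252×34.3/(1.94−0.252) = 8.644/1.688 = 5.121 mg/L.
e^(−k_d t) = e^(−0.252×0.6260) = 0.8541; e^(−k_2 t) = e^(−1.94×0.6260) = 0.2969.
D = 5.121 × (0.8541 − 0.2969) + 4.03 × 0.2969 = 2.853 + 1.196 = 4.050 mg/L.

D ≈ 4.05 mg/L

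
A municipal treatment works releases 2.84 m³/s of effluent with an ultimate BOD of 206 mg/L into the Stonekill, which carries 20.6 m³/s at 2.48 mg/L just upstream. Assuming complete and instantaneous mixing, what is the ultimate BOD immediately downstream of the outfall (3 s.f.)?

27.1 mg/L

Flow-weighted mixing: C = (Q_r C_r + Q_w C_w)/(Q_r + Q_w)
= (20.6×2.48 + 2.84×206)/(20.6 + 2.84) = 636.1/23.44 = 27.14 mg/L.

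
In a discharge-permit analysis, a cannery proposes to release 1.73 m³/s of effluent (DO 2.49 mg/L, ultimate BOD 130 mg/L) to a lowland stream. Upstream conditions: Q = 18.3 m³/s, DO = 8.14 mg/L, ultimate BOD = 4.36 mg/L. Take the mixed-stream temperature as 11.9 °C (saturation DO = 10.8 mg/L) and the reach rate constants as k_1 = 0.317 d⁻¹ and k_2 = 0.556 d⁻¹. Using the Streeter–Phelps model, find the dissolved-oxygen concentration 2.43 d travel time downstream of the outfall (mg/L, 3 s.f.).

DO ≈ 5.87 mg/L

Mixed DO = (18.3×8.14 + 1.73×2.49)/(18.3+1.73) = 153.3/20.03 = 7.652 mg/L.
Mixed L₀ = (18.3×4.36 + 1.73×130)/(20.03) = 304.7/20.03 = 15.21 mg/L.
Initial deficit D₀ = C_s − DO₀ = 10.8 − 7.652 = 3.148 mg/L.
D(2.43) = [0.317×15.21/(0.556−0.317)](e^(−0.317×2.43) − e^(−0.556×2.43)) + 3.148 e^(−0.556×2.43)
= 20.18 × (0.4629 − 0.2590) + 3.148 × 0.2590 = 4.929 mg/L.
DO = 10.8 − 4.929 = 5.871 mg/L.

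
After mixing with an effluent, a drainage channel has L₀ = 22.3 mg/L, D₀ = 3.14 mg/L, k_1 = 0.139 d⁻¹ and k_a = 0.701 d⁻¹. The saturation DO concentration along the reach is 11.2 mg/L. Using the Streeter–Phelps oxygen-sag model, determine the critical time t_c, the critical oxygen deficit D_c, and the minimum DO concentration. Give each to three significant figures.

t_c ≈ 1.38 d; D_c ≈ 3.65 mg/L; min DO ≈ 7.55 mg/L

t_c = [1/(k_a−k_1)] ln[(k_a/k_1)(1 − D₀(k_a−k_1)/(k_1 L₀))]
= [1/(0.701−0.139)] ln[(0.701/0.139)(1 − 3.14×0.5620/(0.139×22.3))]
= (1/0.5620) ln[5.043 × 0.4307] = 1.779 × ln(2.172) = 1.779 × 0.7757 = 1.380 d.
D_c = (k_1/k_a) L₀ e^(−k_1 t_c) = (0.139/0.701) × 22.3 × e^(−0.139×1.380) = 0.1983 × 22.3 × 0.8254 = 3.650 mg/L.
Minimum DO = C_s − D_c = 11.2 − 3.650 = 7.550 mg/L.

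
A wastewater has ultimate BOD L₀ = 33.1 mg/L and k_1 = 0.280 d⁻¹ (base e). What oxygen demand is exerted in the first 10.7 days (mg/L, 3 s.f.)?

y_t = L₀(1 − e^(−k_1 t)) = 33.1 × (1 − e^(−0.280×10.7))
= 33.1 × (1 − 0.04999) = 33.1 × 0.9500 = 31.45 mg/L.

y ≈ 31.4 mg/L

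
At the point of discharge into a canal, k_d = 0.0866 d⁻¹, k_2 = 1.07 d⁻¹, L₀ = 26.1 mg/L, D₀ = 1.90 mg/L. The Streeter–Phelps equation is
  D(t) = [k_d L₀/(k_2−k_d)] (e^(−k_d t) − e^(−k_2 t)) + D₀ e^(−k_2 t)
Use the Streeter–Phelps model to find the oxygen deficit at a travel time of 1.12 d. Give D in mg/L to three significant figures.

D ≈ 1.97 mg/L

k_d L₀/(k_2−k_d) = 0.0866×26.1/(1.07−0.0866) = 2.260/0.9834 = 2.298 mg/L.
e^(−k_d t) = e^(−0.0866×1.120) = 0.9076; e^(−k_2 t) = e^(−1.07×1.120) = 0.3017.
D = 2.298 × (0.9076 − 0.3017) + 1.90 × 0.3017 = 1.393 + 0.5732 = 1.966 mg/L.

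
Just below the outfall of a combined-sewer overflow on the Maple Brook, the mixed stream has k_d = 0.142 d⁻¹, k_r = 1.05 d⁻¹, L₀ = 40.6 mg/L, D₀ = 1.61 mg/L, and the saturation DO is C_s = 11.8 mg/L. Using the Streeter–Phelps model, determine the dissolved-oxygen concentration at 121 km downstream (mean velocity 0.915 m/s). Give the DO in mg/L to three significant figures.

Travel time t = x/v = 121 km / (0.915 m/s) = 121000 m / 0.915 m/s = 132200 s = 1.531 d.
k_d L₀/(k_r−k_d) = 0.142×40.6/(1.05−0.142) = 5.765/0.9080 = 6.349 mg/L.
e^(−k_d t) = e^(−0.142×1.531) = 0.8047; e^(−k_r t) = e^(−1.05×1.531) = 0.2005.
D = 6.349 × (0.8047 − 0.2005) + 1.61 × 0.2005 = 3.836 + 0.3228 = 4.159 mg/L.
DO = C_s − D = 11.8 − 4.159 = 7.641 mg/L.

DO ≈ 7.64 mg/L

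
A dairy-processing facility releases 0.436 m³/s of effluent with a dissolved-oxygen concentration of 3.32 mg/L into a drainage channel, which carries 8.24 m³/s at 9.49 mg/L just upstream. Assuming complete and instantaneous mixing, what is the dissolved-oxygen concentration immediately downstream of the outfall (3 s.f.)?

9.18 mg/L

Flow-weighted mixing: C = (Q_r C_r + Q_w C_w)/(Q_r + Q_w)
= (8.24×9.49 + 0.436×3.32)/(8.24 + 0.436) = 79.65/8.676 = 9.180 mg/L.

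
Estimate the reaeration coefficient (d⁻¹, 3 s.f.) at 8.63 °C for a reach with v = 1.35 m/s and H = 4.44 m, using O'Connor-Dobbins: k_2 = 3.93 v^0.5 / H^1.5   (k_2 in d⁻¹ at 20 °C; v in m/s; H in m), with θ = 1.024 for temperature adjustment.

k_2(20) = 3.93 × 1.35^0.5 / 4.44^1.5 = 3.93 × 1.162 / 9.356 = 0.4881 d⁻¹.
k_2(8.63) = 0.4881 × 1.024^(8.63−20) = 0.4881 × 0.7636 = 0.3727 d⁻¹.

k_2 ≈ 0.373 d⁻¹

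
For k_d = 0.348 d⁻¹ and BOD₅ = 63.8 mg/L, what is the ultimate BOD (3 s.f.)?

L₀ ≈ 77.4 mg/L

BOD₅ = L₀(1 − e^(−5k_d)) ⇒ L₀ = BOD₅ / (1 − e^(−5×0.348))
= 63.8 / (1 − 0.1755) = 63.8 / 0.8245 = 77.38 mg/L.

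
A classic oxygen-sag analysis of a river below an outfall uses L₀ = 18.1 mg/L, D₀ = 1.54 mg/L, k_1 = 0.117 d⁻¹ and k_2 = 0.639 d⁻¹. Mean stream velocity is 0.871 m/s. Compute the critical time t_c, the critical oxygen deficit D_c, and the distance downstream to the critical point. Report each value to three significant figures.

t_c ≈ 2.34 d; D_c ≈ 2.52 mg/L; x_c ≈ 176 km

With k_2/k_1 = 5.462 and 1 − D₀(k_2−k_1)/(k_1 L₀) = 0.6204,
t_c = ln(5.462 × 0.6204) / (0.639 − 0.117) = ln(3.388) / 0.5220 = 1.220/0.5220 = 2.338 d.
D_c = (k_1/k_2) L₀ e^(−k_1 t_c) = (0.117/0.639) × 18.1 × e^(−0.117×2.338) = 0.1831 × 18.1 × 0.7607 = 2.521 mg/L.
x_c = v t_c = 0.871 m/s × 2.338 d × 86400 s/d = 175900 m ≈ 176 km.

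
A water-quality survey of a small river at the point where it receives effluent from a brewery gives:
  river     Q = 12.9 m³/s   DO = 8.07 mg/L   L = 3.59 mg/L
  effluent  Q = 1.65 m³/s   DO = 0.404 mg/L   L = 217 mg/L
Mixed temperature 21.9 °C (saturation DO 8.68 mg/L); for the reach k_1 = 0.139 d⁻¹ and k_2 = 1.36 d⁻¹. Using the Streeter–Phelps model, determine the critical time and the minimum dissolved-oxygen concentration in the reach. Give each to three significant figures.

Mixed DO = (12.9×8.07 + 1.65×0.404)/(12.9+1.65) = 104.8/14.55 = 7.201 mg/L.
Mixed L₀ = (12.9×3.59 + 1.65×217)/(14.55) = 404.4/14.55 = 27.79 mg/L.
Initial deficit D₀ = C_s − DO₀ = 8.68 − 7.201 = 1.479 mg/L.
t_c = (1/1.221) ln[(1.36/0.139)(1 − 1.479×1.221/(0.139×27.79))] = 0.8190 × ln(5.209) = 1.352 d.
D_c = (0.139/1.36) × 27.79 × e^(−0.139×1.352) = 0.1022 × 27.79 × 0.8287 = 2.354 mg/L.
Minimum DO = 8.68 − 2.354 = 6.326 mg/L.

t_c ≈ 1.35 d; minimum DO ≈ 6.33 mg/L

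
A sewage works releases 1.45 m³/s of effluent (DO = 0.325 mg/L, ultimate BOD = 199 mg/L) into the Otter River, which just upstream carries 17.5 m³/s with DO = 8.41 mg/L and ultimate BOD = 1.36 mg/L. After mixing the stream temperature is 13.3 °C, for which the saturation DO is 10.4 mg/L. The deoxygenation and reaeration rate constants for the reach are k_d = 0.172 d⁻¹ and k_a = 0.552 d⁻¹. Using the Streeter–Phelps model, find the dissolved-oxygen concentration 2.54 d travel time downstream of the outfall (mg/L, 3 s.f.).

Mixed DO = (17.5×8.41 + 1.45×0.325)/(17.5+1.45) = 147.6/18.95 = 7.791 mg/L.
Mixed L₀ = (17.5×1.36 + 1.45×199)/(18.95) = 312.4/18.95 = 16.48 mg/L.
Initial deficit D₀ = C_s − DO₀ = 10.4 − 7.791 = 2.609 mg/L.
D(2.54) = [0.172×16.48/(0.552−0.172)](e^(−0.172×2.54) − e^(−0.552×2.54)) + 2.609 e^(−0.552×2.54)
= 7.461 × (0.6460 − 0.2461) + 2.609 × 0.2461 = 3.626 mg/L.
DO = 10.4 − 3.626 = 6.774 mg/L.

DO ≈ 6.77 mg/L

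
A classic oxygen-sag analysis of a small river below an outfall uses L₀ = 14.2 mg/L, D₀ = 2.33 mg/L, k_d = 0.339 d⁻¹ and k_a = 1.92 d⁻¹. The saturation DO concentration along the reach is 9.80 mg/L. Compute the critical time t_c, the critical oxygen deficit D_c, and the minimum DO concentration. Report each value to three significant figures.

t_c = [1/(k_a−k_d)] ln[(k_a/k_d)(1 − D₀(k_a−k_d)/(k_d L₀))]
= [1/(1.92−0.339)] ln[(1.92/0.339)(1 − 2.33×1.581/(0.339×14.2))]
= (1/1.581) ln[5.664 × 0.2348] = 0.6325 × ln(1.330) = 0.6325 × 0.2849 = 0.1802 d.
L(t_c) = L₀ e^(−k_d t_c) = 14.2 × 0.9407 = 13.36 mg/L, and at the critical point k_a D_c = k_d L, so D_c = (0.339/1.92) × 13.36 = 2.359 mg/L.
Minimum DO = C_s − D_c = 9.80 − 2.359 = 7.441 mg/L.

t_c ≈ 0.180 d; D_c ≈ 2.36 mg/L; min DO ≈ 7.44 mg/L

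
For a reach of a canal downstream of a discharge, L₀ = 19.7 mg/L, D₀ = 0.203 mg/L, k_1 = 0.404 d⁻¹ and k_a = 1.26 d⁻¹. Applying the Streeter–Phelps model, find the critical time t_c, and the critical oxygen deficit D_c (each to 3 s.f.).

t_c = [1/(k_a−k_1)] ln[(k_a/k_1)(1 − D₀(k_a−k_1)/(k_1 L₀))]
= [1/(1.26−0.404)] ln[(1.26/0.404)(1 − 0.203×0.8560/(0.404×19.7))]
= (1/0.8560) ln[3.119 × 0.9782] = 1.168 × ln(3.051) = 1.168 × 1.115 = 1.303 d.
L(t_c) = L₀ e^(−k_1 t_c) = 19.7 × 0.5907 = 11.64 mg/L, and at the critical point k_a D_c = k_1 L, so D_c = (0.404/1.26) × 11.64 = 3.731 mg/L.

t_c ≈ 1.30 d; D_c ≈ 3.73 mg/L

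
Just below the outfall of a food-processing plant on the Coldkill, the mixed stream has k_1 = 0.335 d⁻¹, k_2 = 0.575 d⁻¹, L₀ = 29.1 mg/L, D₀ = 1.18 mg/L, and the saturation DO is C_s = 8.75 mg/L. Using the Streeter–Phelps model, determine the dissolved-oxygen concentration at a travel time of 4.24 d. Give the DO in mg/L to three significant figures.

DO ≈ 2.38 mg/L

k_1 L₀/(k_2−k_1) = 0.335×29.1/(0.575−0.335) = 9.749/0.2400 = 40.62 mg/L.
e^(−k_1 t) = e^(−0.335×4.240) = 0.2416; e^(−k_2 t) = e^(−0.575×4.240) = 0.08734.
D = 40.62 × (0.2416 − 0.08734) + 1.18 × 0.08734 = 6.267 + 0.1031 = 6.370 mg/L.
DO = C_s − D = 8.75 − 6.370 = 2.380 mg/L.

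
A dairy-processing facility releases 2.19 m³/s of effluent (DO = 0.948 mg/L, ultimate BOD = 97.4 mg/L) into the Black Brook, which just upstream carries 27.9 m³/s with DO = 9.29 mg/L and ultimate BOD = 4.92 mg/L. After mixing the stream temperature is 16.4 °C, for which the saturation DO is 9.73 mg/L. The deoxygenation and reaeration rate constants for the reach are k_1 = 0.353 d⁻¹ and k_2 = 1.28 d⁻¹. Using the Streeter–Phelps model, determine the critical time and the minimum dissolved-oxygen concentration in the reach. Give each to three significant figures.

Mixed DO = (27.9×9.29 + 2.19×0.948)/(27.9+2.19) = 261.3/30.09 = 8.683 mg/L.
Mixed L₀ = (27.9×4.92 + 2.19×97.4)/(30.09) = 350.6/30.09 = 11.65 mg/L.
Initial deficit D₀ = C_s − DO₀ = 9.73 − 8.683 = 1.047 mg/L.
t_c = (1/0.9270) ln[(1.28/0.353)(1 − 1.047×0.9270/(0.353×11.65))] = 1.079 × ln(2.770) = 1.099 d.
D_c = (0.353/1.28) × 11.65 × e^(−0.353×1.099) = 0.2758 × 11.65 × 0.6784 = 2.180 mg/L.
Minimum DO = 9.73 − 2.180 = 7.550 mg/L.

t_c ≈ 1.10 d; minimum DO ≈ 7.55 mg/L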